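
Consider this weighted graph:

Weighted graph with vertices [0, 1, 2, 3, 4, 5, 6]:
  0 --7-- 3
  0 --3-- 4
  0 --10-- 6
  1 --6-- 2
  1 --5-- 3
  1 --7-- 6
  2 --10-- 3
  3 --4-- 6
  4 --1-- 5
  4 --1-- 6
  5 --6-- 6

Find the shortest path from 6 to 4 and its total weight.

Using Dijkstra's algorithm from vertex 6:
Shortest path: 6 -> 4
Total weight: 1 = 1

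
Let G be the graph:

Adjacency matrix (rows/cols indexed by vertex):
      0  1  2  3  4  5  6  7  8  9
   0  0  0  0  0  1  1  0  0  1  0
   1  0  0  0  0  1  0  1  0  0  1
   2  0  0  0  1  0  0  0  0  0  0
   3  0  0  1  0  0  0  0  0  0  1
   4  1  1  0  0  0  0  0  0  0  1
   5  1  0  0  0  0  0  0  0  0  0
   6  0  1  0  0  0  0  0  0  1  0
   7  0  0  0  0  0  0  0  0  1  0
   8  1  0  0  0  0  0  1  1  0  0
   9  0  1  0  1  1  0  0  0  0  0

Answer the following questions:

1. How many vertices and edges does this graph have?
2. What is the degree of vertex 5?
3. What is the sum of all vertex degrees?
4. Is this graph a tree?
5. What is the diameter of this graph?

Count: 10 vertices, 11 edges.
Vertex 5 has neighbors [0], degree = 1.
Handshaking lemma: 2 * 11 = 22.
A tree on 10 vertices has 9 edges. This graph has 11 edges (2 extra). Not a tree.
Diameter (longest shortest path) = 6.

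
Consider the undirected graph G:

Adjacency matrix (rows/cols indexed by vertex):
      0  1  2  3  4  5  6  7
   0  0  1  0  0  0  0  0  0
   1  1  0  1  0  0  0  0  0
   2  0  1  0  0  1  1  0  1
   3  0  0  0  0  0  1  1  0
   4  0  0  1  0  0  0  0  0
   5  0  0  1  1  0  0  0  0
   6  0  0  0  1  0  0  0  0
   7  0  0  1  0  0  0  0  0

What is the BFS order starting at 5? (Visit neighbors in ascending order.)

BFS from vertex 5 (neighbors processed in ascending order):
Visit order: 5, 2, 3, 1, 4, 7, 6, 0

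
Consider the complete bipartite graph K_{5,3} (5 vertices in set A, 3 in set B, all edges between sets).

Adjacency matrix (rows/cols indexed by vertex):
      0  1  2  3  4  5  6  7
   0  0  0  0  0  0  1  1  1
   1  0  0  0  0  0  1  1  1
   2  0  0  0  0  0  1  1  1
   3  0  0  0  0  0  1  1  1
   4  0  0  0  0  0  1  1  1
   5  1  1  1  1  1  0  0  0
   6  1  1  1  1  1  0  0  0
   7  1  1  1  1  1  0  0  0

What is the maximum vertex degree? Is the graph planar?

Set-A vertices have degree 3; set-B vertices have degree 5. Maximum degree = max(5,3) = 5.
K_{5,3} contains K_{3,3} as a subgraph (since both sides have >= 3 vertices); by Kuratowski's theorem it is not planar.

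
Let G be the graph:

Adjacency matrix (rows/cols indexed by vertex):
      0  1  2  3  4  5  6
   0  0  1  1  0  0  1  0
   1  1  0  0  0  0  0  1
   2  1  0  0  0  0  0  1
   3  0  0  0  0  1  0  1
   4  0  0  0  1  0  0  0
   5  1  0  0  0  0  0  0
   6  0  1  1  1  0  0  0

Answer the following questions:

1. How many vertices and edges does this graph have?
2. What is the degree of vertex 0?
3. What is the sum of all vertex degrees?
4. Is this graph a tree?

Count: 7 vertices, 7 edges.
Vertex 0 has neighbors [1, 2, 5], degree = 3.
Handshaking lemma: 2 * 7 = 14.
A tree on 7 vertices has 6 edges. This graph has 7 edges (1 extra). Not a tree.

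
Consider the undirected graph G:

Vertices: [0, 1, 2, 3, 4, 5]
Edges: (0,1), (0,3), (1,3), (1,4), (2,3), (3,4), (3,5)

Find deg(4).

Vertex 4 has neighbors [1, 3], so deg(4) = 2.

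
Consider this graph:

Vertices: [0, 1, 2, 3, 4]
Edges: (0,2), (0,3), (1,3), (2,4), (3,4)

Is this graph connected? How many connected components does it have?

Checking connectivity: the graph has 1 connected component(s).
All vertices are reachable from each other. The graph IS connected.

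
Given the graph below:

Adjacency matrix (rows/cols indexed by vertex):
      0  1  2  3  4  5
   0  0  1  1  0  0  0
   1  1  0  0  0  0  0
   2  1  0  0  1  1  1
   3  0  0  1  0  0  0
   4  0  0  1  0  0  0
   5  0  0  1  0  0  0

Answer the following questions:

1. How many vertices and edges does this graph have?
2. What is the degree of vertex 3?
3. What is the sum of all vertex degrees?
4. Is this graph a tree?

Count: 6 vertices, 5 edges.
Vertex 3 has neighbors [2], degree = 1.
Handshaking lemma: 2 * 5 = 10.
A graph is a tree iff it is connected and has exactly n-1 edges. This graph is connected (all 6 vertices in one component) and has 6-1 = 5 edges. It is a tree.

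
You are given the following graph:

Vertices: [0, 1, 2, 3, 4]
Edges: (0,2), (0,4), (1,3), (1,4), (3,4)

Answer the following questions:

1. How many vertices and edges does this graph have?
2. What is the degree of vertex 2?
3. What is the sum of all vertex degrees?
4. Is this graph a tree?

Count: 5 vertices, 5 edges.
Vertex 2 has neighbors [0], degree = 1.
Handshaking lemma: 2 * 5 = 10.
A tree on 5 vertices has 4 edges. This graph has 5 edges (1 extra). Not a tree.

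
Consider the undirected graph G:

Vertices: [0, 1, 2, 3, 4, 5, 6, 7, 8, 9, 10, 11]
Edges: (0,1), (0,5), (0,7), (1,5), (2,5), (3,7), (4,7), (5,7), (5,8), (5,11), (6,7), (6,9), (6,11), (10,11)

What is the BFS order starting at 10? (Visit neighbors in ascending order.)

BFS from vertex 10 (neighbors processed in ascending order):
Visit order: 10, 11, 5, 6, 0, 1, 2, 7, 8, 9, 3, 4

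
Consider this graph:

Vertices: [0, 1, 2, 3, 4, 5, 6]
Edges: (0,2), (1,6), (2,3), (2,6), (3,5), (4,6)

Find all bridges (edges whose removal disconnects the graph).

A bridge is an edge whose removal increases the number of connected components.
Bridges found: (0,2), (1,6), (2,3), (2,6), (3,5), (4,6)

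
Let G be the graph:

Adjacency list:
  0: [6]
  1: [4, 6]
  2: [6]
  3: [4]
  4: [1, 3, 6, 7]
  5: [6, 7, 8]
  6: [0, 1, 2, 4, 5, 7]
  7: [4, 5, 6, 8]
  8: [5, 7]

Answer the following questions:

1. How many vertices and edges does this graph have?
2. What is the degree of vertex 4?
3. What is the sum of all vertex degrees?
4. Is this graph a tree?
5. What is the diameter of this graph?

Count: 9 vertices, 12 edges.
Vertex 4 has neighbors [1, 3, 6, 7], degree = 4.
Handshaking lemma: 2 * 12 = 24.
A tree on 9 vertices has 8 edges. This graph has 12 edges (4 extra). Not a tree.
Diameter (longest shortest path) = 3.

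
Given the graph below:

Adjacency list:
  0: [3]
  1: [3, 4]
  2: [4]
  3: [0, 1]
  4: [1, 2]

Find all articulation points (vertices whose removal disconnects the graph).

An articulation point is a vertex whose removal disconnects the graph.
Articulation points: [1, 3, 4]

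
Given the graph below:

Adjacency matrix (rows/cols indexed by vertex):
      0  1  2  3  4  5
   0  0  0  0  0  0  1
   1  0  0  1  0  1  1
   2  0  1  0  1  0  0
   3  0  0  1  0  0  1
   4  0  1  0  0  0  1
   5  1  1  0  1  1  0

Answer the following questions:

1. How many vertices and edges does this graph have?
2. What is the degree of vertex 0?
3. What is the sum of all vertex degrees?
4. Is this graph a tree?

Count: 6 vertices, 7 edges.
Vertex 0 has neighbors [5], degree = 1.
Handshaking lemma: 2 * 7 = 14.
A tree on 6 vertices has 5 edges. This graph has 7 edges (2 extra). Not a tree.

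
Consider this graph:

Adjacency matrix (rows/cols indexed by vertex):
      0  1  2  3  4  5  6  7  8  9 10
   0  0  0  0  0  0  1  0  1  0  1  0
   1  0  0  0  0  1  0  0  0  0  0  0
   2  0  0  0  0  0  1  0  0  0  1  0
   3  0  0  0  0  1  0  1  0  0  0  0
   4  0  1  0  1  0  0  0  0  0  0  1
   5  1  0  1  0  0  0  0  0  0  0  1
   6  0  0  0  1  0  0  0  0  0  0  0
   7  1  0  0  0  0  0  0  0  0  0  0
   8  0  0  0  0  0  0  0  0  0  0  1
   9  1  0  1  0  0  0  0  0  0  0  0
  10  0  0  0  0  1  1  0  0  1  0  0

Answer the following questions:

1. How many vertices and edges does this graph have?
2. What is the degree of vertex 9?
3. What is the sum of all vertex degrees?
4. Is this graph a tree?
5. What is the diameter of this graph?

Count: 11 vertices, 11 edges.
Vertex 9 has neighbors [0, 2], degree = 2.
Handshaking lemma: 2 * 11 = 22.
A tree on 11 vertices has 10 edges. This graph has 11 edges (1 extra). Not a tree.
Diameter (longest shortest path) = 6.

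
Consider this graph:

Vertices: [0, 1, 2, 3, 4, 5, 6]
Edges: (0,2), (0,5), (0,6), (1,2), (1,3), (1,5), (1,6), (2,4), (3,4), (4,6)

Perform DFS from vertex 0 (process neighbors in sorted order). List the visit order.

DFS from vertex 0 (neighbors processed in ascending order):
Visit order: 0, 2, 1, 3, 4, 6, 5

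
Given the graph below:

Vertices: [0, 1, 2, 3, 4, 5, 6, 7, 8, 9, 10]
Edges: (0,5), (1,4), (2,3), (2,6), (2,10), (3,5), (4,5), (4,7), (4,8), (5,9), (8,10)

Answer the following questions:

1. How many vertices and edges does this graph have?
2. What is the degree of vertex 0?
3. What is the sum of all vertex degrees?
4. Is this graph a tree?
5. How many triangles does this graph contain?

Count: 11 vertices, 11 edges.
Vertex 0 has neighbors [5], degree = 1.
Handshaking lemma: 2 * 11 = 22.
A tree on 11 vertices has 10 edges. This graph has 11 edges (1 extra). Not a tree.
Number of triangles = 0.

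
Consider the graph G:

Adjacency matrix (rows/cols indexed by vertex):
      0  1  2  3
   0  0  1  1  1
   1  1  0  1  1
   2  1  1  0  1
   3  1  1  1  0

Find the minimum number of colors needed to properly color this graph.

The graph has a maximum clique of size 4 (lower bound on chromatic number).
A valid 4-coloring: {0: 0, 1: 1, 2: 2, 3: 3}.
Chromatic number = 4.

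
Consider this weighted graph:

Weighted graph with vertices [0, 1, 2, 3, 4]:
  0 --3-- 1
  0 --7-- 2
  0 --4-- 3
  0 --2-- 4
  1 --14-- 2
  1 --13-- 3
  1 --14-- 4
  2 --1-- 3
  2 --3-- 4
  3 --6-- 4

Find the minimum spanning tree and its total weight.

Applying Kruskal's algorithm (sort edges by weight, add if no cycle):
  Add (2,3) w=1
  Add (0,4) w=2
  Add (0,1) w=3
  Add (2,4) w=3
  Skip (0,3) w=4 (creates cycle)
  Skip (3,4) w=6 (creates cycle)
  Skip (0,2) w=7 (creates cycle)
  Skip (1,3) w=13 (creates cycle)
  Skip (1,4) w=14 (creates cycle)
  Skip (1,2) w=14 (creates cycle)
MST weight = 9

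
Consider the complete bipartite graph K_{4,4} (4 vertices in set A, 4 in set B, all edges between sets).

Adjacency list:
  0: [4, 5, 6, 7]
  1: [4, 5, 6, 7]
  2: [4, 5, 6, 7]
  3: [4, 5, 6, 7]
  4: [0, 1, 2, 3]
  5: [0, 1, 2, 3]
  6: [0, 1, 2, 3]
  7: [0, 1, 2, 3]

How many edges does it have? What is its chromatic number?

K_{4,4} has 4 * 4 = 16 edges.
Bipartite graphs have chromatic number 2 (color each partition differently).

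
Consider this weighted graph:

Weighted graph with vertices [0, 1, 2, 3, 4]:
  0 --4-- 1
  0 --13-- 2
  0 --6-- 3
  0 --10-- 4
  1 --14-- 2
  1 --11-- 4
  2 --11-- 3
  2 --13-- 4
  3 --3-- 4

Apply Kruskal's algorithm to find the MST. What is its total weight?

Applying Kruskal's algorithm (sort edges by weight, add if no cycle):
  Add (3,4) w=3
  Add (0,1) w=4
  Add (0,3) w=6
  Skip (0,4) w=10 (creates cycle)
  Skip (1,4) w=11 (creates cycle)
  Add (2,3) w=11
  Skip (0,2) w=13 (creates cycle)
  Skip (2,4) w=13 (creates cycle)
  Skip (1,2) w=14 (creates cycle)
MST weight = 24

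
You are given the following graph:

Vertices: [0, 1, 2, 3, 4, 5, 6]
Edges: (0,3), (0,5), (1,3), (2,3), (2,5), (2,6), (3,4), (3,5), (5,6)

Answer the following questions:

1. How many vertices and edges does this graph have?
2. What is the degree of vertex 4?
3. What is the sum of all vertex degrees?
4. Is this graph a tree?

Count: 7 vertices, 9 edges.
Vertex 4 has neighbors [3], degree = 1.
Handshaking lemma: 2 * 9 = 18.
A tree on 7 vertices has 6 edges. This graph has 9 edges (3 extra). Not a tree.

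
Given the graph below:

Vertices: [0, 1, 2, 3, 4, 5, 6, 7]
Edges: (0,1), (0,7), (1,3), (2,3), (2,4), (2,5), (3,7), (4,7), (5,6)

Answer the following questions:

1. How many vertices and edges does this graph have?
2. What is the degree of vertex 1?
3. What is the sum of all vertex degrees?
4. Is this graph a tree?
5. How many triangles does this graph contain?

Count: 8 vertices, 9 edges.
Vertex 1 has neighbors [0, 3], degree = 2.
Handshaking lemma: 2 * 9 = 18.
A tree on 8 vertices has 7 edges. This graph has 9 edges (2 extra). Not a tree.
Number of triangles = 0.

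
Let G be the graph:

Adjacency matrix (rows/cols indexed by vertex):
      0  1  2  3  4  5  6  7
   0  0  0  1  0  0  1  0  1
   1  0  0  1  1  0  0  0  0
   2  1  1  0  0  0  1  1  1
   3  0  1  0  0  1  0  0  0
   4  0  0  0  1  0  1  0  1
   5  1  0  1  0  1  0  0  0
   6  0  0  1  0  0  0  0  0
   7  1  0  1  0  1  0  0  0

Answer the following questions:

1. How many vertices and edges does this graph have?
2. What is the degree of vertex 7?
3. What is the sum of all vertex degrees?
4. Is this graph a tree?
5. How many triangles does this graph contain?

Count: 8 vertices, 11 edges.
Vertex 7 has neighbors [0, 2, 4], degree = 3.
Handshaking lemma: 2 * 11 = 22.
A tree on 8 vertices has 7 edges. This graph has 11 edges (4 extra). Not a tree.
Number of triangles = 2.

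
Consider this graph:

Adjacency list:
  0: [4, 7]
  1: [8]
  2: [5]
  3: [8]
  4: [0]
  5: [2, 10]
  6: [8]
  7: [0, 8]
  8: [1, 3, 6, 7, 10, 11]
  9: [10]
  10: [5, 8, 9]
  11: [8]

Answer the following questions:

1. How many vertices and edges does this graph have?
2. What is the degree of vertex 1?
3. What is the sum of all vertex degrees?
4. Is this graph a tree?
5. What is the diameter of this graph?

Count: 12 vertices, 11 edges.
Vertex 1 has neighbors [8], degree = 1.
Handshaking lemma: 2 * 11 = 22.
A graph is a tree iff it is connected and has exactly n-1 edges. This graph is connected (all 12 vertices in one component) and has 12-1 = 11 edges. It is a tree.
Diameter (longest shortest path) = 6.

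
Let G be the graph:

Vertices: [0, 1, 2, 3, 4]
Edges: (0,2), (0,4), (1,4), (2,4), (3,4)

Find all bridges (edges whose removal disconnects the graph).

A bridge is an edge whose removal increases the number of connected components.
Bridges found: (1,4), (3,4)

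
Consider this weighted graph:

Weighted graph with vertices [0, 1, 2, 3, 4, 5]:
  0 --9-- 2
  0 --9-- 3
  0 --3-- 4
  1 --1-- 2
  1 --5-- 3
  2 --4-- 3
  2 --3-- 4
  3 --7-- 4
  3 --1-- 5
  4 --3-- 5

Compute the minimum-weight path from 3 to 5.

Using Dijkstra's algorithm from vertex 3:
Shortest path: 3 -> 5
Total weight: 1 = 1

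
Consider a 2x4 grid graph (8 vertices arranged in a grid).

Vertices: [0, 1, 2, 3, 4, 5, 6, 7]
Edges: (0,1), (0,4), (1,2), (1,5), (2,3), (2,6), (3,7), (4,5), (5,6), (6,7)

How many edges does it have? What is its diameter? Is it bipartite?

A 2x4 grid has 4 vertical edges and 6 horizontal edges.
Total edges = 4 + 6 = 10.
Diameter = (2-1) + (4-1) = 4 (corner to opposite corner).
Grid graphs are bipartite (checkerboard coloring).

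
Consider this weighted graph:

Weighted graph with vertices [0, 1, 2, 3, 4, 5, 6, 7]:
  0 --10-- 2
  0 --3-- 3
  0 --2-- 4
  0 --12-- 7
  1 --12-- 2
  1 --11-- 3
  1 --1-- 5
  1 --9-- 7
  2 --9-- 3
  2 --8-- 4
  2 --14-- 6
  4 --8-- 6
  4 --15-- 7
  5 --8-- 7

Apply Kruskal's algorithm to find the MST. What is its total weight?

Applying Kruskal's algorithm (sort edges by weight, add if no cycle):
  Add (1,5) w=1
  Add (0,4) w=2
  Add (0,3) w=3
  Add (2,4) w=8
  Add (4,6) w=8
  Add (5,7) w=8
  Skip (1,7) w=9 (creates cycle)
  Skip (2,3) w=9 (creates cycle)
  Skip (0,2) w=10 (creates cycle)
  Add (1,3) w=11
  Skip (0,7) w=12 (creates cycle)
  Skip (1,2) w=12 (creates cycle)
  Skip (2,6) w=14 (creates cycle)
  Skip (4,7) w=15 (creates cycle)
MST weight = 41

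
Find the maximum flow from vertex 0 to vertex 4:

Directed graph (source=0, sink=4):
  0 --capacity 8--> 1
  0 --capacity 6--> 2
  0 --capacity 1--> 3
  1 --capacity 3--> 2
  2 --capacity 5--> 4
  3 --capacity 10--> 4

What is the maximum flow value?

Computing max flow:
  Flow on (0->1): 3/8
  Flow on (0->2): 2/6
  Flow on (0->3): 1/1
  Flow on (1->2): 3/3
  Flow on (2->4): 5/5
  Flow on (3->4): 1/10
Maximum flow = 6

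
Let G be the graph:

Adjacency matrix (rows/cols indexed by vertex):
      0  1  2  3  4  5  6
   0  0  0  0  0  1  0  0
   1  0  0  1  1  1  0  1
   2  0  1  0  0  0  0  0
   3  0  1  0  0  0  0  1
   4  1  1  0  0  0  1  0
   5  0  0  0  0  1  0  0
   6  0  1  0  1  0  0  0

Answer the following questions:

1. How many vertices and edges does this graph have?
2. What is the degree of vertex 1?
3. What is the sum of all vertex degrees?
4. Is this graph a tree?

Count: 7 vertices, 7 edges.
Vertex 1 has neighbors [2, 3, 4, 6], degree = 4.
Handshaking lemma: 2 * 7 = 14.
A tree on 7 vertices has 6 edges. This graph has 7 edges (1 extra). Not a tree.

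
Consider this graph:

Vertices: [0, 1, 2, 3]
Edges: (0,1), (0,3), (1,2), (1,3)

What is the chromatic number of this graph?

The graph has a maximum clique of size 3 (lower bound on chromatic number).
A valid 3-coloring: {0: 1, 1: 0, 2: 1, 3: 2}.
Chromatic number = 3.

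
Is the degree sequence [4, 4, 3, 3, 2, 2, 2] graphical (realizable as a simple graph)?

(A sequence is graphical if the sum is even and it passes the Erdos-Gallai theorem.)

Sum of degrees = 20. Sum is even and passes Erdos-Gallai. The sequence IS graphical.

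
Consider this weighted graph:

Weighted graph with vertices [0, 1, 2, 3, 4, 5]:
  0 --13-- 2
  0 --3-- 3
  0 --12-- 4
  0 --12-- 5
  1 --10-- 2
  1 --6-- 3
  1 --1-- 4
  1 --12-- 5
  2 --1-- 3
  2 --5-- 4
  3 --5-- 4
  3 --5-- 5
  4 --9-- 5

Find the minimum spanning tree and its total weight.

Applying Kruskal's algorithm (sort edges by weight, add if no cycle):
  Add (1,4) w=1
  Add (2,3) w=1
  Add (0,3) w=3
  Add (2,4) w=5
  Skip (3,4) w=5 (creates cycle)
  Add (3,5) w=5
  Skip (1,3) w=6 (creates cycle)
  Skip (4,5) w=9 (creates cycle)
  Skip (1,2) w=10 (creates cycle)
  Skip (0,4) w=12 (creates cycle)
  Skip (0,5) w=12 (creates cycle)
  Skip (1,5) w=12 (creates cycle)
  Skip (0,2) w=13 (creates cycle)
MST weight = 15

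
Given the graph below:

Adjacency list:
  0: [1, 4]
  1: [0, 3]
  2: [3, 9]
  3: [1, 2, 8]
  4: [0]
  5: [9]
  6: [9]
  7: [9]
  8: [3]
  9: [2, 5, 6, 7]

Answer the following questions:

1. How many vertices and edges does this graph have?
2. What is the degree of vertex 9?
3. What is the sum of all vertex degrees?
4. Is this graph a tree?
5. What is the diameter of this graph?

Count: 10 vertices, 9 edges.
Vertex 9 has neighbors [2, 5, 6, 7], degree = 4.
Handshaking lemma: 2 * 9 = 18.
A graph is a tree iff it is connected and has exactly n-1 edges. This graph is connected (all 10 vertices in one component) and has 10-1 = 9 edges. It is a tree.
Diameter (longest shortest path) = 6.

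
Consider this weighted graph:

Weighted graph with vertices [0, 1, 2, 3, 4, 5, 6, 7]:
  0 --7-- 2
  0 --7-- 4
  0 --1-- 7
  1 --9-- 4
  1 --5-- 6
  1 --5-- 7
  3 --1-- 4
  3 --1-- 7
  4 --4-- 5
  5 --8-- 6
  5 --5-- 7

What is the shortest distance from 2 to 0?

Using Dijkstra's algorithm from vertex 2:
Shortest path: 2 -> 0
Total weight: 7 = 7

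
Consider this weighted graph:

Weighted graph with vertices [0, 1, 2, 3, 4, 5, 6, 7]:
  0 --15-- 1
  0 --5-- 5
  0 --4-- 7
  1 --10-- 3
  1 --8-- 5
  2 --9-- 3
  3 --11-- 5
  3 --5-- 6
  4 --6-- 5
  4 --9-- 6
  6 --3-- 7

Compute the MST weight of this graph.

Applying Kruskal's algorithm (sort edges by weight, add if no cycle):
  Add (6,7) w=3
  Add (0,7) w=4
  Add (0,5) w=5
  Add (3,6) w=5
  Add (4,5) w=6
  Add (1,5) w=8
  Add (2,3) w=9
  Skip (4,6) w=9 (creates cycle)
  Skip (1,3) w=10 (creates cycle)
  Skip (3,5) w=11 (creates cycle)
  Skip (0,1) w=15 (creates cycle)
MST weight = 40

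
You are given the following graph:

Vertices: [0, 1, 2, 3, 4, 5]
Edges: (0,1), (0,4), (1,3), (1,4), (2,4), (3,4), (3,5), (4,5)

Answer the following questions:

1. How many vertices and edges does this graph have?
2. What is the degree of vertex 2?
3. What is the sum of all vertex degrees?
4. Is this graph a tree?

Count: 6 vertices, 8 edges.
Vertex 2 has neighbors [4], degree = 1.
Handshaking lemma: 2 * 8 = 16.
A tree on 6 vertices has 5 edges. This graph has 8 edges (3 extra). Not a tree.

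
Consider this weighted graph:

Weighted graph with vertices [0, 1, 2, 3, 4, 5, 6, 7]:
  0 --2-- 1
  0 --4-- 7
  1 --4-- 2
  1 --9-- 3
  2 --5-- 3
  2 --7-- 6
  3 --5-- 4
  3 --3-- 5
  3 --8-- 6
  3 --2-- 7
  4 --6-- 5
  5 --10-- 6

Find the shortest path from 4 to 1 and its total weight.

Using Dijkstra's algorithm from vertex 4:
Shortest path: 4 -> 3 -> 7 -> 0 -> 1
Total weight: 5 + 2 + 4 + 2 = 13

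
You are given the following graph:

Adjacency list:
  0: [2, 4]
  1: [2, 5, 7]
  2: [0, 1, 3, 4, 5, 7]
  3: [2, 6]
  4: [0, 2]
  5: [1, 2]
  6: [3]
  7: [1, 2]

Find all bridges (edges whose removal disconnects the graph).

A bridge is an edge whose removal increases the number of connected components.
Bridges found: (2,3), (3,6)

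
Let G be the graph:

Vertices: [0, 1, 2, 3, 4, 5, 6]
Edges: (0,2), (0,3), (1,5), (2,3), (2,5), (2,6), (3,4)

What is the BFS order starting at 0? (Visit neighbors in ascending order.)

BFS from vertex 0 (neighbors processed in ascending order):
Visit order: 0, 2, 3, 5, 6, 4, 1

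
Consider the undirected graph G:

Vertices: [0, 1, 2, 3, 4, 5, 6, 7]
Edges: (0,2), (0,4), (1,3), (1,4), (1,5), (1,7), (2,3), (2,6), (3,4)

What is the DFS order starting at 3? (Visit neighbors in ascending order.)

DFS from vertex 3 (neighbors processed in ascending order):
Visit order: 3, 1, 4, 0, 2, 6, 5, 7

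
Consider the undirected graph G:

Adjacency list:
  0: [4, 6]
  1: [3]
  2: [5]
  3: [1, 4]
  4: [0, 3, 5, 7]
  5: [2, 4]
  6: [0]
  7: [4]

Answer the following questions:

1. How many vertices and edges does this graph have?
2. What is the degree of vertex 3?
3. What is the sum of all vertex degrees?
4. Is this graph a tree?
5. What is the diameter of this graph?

Count: 8 vertices, 7 edges.
Vertex 3 has neighbors [1, 4], degree = 2.
Handshaking lemma: 2 * 7 = 14.
A graph is a tree iff it is connected and has exactly n-1 edges. This graph is connected (all 8 vertices in one component) and has 8-1 = 7 edges. It is a tree.
Diameter (longest shortest path) = 4.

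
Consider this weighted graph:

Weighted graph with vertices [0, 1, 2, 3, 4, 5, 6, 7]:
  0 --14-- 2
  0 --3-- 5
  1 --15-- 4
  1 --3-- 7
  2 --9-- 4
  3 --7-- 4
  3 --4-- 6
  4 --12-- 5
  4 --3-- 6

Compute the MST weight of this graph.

Applying Kruskal's algorithm (sort edges by weight, add if no cycle):
  Add (0,5) w=3
  Add (1,7) w=3
  Add (4,6) w=3
  Add (3,6) w=4
  Skip (3,4) w=7 (creates cycle)
  Add (2,4) w=9
  Add (4,5) w=12
  Skip (0,2) w=14 (creates cycle)
  Add (1,4) w=15
MST weight = 49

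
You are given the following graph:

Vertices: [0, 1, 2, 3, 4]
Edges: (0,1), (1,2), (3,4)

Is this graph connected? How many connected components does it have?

Checking connectivity: the graph has 2 connected component(s).
Components: [[0, 1, 2], [3, 4]]. The graph is NOT connected.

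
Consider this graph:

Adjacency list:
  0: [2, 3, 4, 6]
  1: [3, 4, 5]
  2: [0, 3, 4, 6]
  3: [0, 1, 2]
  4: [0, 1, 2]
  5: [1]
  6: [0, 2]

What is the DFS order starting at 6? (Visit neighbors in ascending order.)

DFS from vertex 6 (neighbors processed in ascending order):
Visit order: 6, 0, 2, 3, 1, 4, 5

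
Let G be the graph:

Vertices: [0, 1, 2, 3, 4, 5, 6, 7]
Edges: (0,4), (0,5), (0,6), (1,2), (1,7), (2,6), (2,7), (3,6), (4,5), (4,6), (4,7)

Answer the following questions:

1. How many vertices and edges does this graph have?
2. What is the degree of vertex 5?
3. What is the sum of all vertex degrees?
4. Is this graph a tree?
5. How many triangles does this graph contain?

Count: 8 vertices, 11 edges.
Vertex 5 has neighbors [0, 4], degree = 2.
Handshaking lemma: 2 * 11 = 22.
A tree on 8 vertices has 7 edges. This graph has 11 edges (4 extra). Not a tree.
Number of triangles = 3.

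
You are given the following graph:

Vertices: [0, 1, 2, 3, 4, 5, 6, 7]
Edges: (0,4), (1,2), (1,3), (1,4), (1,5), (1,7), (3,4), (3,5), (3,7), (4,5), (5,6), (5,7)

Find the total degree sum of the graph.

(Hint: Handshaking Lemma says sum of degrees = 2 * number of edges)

Count edges: 12 edges.
By Handshaking Lemma: sum of degrees = 2 * 12 = 24.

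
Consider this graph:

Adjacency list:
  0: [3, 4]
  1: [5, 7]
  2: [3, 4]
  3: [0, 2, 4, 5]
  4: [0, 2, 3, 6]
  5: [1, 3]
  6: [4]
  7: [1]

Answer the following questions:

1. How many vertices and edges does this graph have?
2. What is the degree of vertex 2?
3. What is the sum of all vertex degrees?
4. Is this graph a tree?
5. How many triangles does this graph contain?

Count: 8 vertices, 9 edges.
Vertex 2 has neighbors [3, 4], degree = 2.
Handshaking lemma: 2 * 9 = 18.
A tree on 8 vertices has 7 edges. This graph has 9 edges (2 extra). Not a tree.
Number of triangles = 2.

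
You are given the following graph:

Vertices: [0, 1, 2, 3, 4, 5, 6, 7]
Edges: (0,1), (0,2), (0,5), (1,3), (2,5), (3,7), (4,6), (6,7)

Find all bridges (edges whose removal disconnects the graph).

A bridge is an edge whose removal increases the number of connected components.
Bridges found: (0,1), (1,3), (3,7), (4,6), (6,7)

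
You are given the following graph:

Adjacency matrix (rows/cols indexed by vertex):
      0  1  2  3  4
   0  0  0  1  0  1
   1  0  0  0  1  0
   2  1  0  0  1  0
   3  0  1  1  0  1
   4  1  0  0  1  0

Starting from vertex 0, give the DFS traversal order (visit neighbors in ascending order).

DFS from vertex 0 (neighbors processed in ascending order):
Visit order: 0, 2, 3, 1, 4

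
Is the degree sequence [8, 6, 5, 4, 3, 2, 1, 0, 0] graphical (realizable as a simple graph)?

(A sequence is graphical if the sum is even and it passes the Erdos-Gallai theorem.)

Sum of degrees = 29. Sum is odd, so the sequence is NOT graphical.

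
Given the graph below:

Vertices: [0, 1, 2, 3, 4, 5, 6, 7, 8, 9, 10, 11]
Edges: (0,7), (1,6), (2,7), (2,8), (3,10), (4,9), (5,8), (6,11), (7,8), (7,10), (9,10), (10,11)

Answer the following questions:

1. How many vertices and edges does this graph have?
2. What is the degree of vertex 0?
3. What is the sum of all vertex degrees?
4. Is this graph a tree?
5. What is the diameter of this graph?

Count: 12 vertices, 12 edges.
Vertex 0 has neighbors [7], degree = 1.
Handshaking lemma: 2 * 12 = 24.
A tree on 12 vertices has 11 edges. This graph has 12 edges (1 extra). Not a tree.
Diameter (longest shortest path) = 6.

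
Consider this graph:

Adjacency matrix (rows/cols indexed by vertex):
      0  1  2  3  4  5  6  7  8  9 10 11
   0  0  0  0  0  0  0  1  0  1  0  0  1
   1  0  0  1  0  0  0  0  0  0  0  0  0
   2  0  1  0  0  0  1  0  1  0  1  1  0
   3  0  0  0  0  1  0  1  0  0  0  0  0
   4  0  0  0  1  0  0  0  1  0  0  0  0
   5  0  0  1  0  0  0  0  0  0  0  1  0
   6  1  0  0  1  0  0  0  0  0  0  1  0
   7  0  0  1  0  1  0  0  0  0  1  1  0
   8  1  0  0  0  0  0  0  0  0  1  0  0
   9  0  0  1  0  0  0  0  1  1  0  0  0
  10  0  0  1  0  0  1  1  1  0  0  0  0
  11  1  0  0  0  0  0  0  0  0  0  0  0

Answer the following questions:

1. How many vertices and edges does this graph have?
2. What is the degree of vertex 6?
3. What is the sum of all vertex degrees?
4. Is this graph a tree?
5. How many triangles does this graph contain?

Count: 12 vertices, 16 edges.
Vertex 6 has neighbors [0, 3, 10], degree = 3.
Handshaking lemma: 2 * 16 = 32.
A tree on 12 vertices has 11 edges. This graph has 16 edges (5 extra). Not a tree.
Number of triangles = 3.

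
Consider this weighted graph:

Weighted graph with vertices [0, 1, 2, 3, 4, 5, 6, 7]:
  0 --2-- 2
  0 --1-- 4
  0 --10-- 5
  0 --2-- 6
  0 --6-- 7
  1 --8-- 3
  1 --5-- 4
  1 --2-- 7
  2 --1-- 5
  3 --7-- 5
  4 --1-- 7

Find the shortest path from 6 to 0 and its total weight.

Using Dijkstra's algorithm from vertex 6:
Shortest path: 6 -> 0
Total weight: 2 = 2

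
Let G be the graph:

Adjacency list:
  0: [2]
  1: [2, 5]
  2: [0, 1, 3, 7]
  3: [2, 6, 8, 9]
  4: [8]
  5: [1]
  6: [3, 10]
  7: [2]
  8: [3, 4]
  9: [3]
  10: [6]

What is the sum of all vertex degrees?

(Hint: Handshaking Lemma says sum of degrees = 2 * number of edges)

Count edges: 10 edges.
By Handshaking Lemma: sum of degrees = 2 * 10 = 20.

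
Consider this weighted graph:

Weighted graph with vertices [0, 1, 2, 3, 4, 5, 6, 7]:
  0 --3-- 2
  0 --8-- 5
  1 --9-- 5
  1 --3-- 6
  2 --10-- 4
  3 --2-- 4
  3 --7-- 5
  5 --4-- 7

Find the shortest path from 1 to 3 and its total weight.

Using Dijkstra's algorithm from vertex 1:
Shortest path: 1 -> 5 -> 3
Total weight: 9 + 7 = 16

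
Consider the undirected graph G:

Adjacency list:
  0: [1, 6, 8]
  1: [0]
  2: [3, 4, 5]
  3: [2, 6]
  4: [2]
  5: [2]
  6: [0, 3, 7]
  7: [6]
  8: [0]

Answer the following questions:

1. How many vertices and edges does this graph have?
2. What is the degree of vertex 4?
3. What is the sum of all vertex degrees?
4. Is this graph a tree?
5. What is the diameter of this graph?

Count: 9 vertices, 8 edges.
Vertex 4 has neighbors [2], degree = 1.
Handshaking lemma: 2 * 8 = 16.
A graph is a tree iff it is connected and has exactly n-1 edges. This graph is connected (all 9 vertices in one component) and has 9-1 = 8 edges. It is a tree.
Diameter (longest shortest path) = 5.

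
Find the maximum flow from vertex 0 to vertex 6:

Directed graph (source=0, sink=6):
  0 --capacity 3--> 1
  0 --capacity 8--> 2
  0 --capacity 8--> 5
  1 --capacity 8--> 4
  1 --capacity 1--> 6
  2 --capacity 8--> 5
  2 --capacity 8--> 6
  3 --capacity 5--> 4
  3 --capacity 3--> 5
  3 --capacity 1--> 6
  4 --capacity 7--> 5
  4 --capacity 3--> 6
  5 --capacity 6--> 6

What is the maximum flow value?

Computing max flow:
  Flow on (0->1): 3/3
  Flow on (0->2): 8/8
  Flow on (0->5): 6/8
  Flow on (1->4): 2/8
  Flow on (1->6): 1/1
  Flow on (2->6): 8/8
  Flow on (4->6): 2/3
  Flow on (5->6): 6/6
Maximum flow = 17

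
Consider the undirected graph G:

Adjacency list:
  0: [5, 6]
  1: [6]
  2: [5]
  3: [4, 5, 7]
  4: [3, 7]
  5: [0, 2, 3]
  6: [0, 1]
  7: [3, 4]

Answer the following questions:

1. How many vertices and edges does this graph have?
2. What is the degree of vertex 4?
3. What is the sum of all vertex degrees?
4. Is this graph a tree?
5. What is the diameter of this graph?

Count: 8 vertices, 8 edges.
Vertex 4 has neighbors [3, 7], degree = 2.
Handshaking lemma: 2 * 8 = 16.
A tree on 8 vertices has 7 edges. This graph has 8 edges (1 extra). Not a tree.
Diameter (longest shortest path) = 5.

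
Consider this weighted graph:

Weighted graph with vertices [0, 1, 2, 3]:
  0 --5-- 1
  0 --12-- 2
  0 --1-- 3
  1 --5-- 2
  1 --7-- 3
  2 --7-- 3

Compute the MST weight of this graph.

Applying Kruskal's algorithm (sort edges by weight, add if no cycle):
  Add (0,3) w=1
  Add (0,1) w=5
  Add (1,2) w=5
  Skip (1,3) w=7 (creates cycle)
  Skip (2,3) w=7 (creates cycle)
  Skip (0,2) w=12 (creates cycle)
MST weight = 11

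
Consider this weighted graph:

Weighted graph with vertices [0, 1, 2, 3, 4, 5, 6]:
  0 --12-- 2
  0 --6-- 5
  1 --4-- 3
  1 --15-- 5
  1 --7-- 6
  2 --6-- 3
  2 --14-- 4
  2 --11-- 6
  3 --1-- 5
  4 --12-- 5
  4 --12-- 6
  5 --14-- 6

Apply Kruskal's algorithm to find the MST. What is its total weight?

Applying Kruskal's algorithm (sort edges by weight, add if no cycle):
  Add (3,5) w=1
  Add (1,3) w=4
  Add (0,5) w=6
  Add (2,3) w=6
  Add (1,6) w=7
  Skip (2,6) w=11 (creates cycle)
  Skip (0,2) w=12 (creates cycle)
  Add (4,5) w=12
  Skip (4,6) w=12 (creates cycle)
  Skip (2,4) w=14 (creates cycle)
  Skip (5,6) w=14 (creates cycle)
  Skip (1,5) w=15 (creates cycle)
MST weight = 36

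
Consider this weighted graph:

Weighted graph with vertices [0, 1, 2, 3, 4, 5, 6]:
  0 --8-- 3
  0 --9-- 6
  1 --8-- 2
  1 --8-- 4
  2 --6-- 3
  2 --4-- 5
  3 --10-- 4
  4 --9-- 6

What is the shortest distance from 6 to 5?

Using Dijkstra's algorithm from vertex 6:
Shortest path: 6 -> 0 -> 3 -> 2 -> 5
Total weight: 9 + 8 + 6 + 4 = 27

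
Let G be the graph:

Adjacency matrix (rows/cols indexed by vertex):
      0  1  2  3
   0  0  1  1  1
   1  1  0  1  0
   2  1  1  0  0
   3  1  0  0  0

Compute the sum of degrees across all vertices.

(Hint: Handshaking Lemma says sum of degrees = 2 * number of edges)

Count edges: 4 edges.
By Handshaking Lemma: sum of degrees = 2 * 4 = 8.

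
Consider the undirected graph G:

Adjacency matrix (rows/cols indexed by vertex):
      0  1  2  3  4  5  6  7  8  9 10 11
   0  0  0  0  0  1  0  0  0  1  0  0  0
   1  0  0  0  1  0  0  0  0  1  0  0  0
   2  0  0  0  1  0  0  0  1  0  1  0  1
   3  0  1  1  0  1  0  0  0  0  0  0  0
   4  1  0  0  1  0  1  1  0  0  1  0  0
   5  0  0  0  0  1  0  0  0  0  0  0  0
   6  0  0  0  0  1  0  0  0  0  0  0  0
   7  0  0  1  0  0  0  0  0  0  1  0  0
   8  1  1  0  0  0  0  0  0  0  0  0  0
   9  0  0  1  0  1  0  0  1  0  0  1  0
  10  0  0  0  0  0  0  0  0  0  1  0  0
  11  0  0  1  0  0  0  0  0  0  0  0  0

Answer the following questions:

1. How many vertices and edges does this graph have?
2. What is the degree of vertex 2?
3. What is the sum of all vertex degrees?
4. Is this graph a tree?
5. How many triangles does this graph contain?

Count: 12 vertices, 14 edges.
Vertex 2 has neighbors [3, 7, 9, 11], degree = 4.
Handshaking lemma: 2 * 14 = 28.
A tree on 12 vertices has 11 edges. This graph has 14 edges (3 extra). Not a tree.
Number of triangles = 1.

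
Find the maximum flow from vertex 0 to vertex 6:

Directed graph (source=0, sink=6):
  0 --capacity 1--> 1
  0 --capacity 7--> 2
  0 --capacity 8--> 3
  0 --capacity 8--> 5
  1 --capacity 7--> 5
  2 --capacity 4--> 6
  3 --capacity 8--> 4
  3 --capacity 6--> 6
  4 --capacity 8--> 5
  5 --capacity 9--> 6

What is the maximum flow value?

Computing max flow:
  Flow on (0->2): 4/7
  Flow on (0->3): 8/8
  Flow on (0->5): 7/8
  Flow on (2->6): 4/4
  Flow on (3->4): 2/8
  Flow on (3->6): 6/6
  Flow on (4->5): 2/8
  Flow on (5->6): 9/9
Maximum flow = 19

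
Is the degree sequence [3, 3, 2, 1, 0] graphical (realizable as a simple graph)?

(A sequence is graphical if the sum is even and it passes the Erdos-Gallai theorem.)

Sum of degrees = 9. Sum is odd, so the sequence is NOT graphical.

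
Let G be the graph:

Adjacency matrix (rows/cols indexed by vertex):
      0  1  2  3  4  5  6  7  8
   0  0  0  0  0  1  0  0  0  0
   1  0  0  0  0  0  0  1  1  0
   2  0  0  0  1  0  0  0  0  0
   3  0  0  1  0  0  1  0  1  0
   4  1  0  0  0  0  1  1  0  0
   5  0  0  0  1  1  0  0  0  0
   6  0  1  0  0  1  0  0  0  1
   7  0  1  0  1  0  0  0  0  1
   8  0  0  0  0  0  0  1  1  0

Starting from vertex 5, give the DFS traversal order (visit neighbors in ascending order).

DFS from vertex 5 (neighbors processed in ascending order):
Visit order: 5, 3, 2, 7, 1, 6, 4, 0, 8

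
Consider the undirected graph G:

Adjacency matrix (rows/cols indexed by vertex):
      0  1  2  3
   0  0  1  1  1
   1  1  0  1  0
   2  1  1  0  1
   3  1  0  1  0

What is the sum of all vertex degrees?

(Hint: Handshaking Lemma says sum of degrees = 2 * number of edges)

Count edges: 5 edges.
By Handshaking Lemma: sum of degrees = 2 * 5 = 10.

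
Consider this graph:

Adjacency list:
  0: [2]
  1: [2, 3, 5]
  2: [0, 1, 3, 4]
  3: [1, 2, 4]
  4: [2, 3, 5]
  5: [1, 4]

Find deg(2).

Vertex 2 has neighbors [0, 1, 3, 4], so deg(2) = 4.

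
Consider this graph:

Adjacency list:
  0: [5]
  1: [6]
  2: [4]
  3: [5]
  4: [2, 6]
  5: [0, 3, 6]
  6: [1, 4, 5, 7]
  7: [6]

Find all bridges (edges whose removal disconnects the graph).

A bridge is an edge whose removal increases the number of connected components.
Bridges found: (0,5), (1,6), (2,4), (3,5), (4,6), (5,6), (6,7)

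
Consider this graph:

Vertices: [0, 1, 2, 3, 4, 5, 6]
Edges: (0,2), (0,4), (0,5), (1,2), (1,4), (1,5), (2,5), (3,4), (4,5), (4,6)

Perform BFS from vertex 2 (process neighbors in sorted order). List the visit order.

BFS from vertex 2 (neighbors processed in ascending order):
Visit order: 2, 0, 1, 5, 4, 3, 6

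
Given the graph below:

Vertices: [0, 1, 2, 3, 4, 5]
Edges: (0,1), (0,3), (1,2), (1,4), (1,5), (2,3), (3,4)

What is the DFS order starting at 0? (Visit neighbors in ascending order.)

DFS from vertex 0 (neighbors processed in ascending order):
Visit order: 0, 1, 2, 3, 4, 5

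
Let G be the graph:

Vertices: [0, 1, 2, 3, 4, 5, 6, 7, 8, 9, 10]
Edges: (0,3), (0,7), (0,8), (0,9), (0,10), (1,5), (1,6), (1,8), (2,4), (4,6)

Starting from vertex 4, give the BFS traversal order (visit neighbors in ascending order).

BFS from vertex 4 (neighbors processed in ascending order):
Visit order: 4, 2, 6, 1, 5, 8, 0, 3, 7, 9, 10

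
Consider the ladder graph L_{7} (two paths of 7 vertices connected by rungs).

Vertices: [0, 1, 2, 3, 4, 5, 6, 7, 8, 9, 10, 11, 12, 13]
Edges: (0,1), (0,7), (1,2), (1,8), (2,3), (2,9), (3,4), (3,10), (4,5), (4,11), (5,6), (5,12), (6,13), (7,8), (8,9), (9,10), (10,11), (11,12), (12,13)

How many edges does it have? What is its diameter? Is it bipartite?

Ladder graph L_{7}: 7 rungs + 2 * (7-1) path edges = 7 + 12 = 19 edges.
Diameter = 7.
Ladder graphs are bipartite (alternating coloring along each path).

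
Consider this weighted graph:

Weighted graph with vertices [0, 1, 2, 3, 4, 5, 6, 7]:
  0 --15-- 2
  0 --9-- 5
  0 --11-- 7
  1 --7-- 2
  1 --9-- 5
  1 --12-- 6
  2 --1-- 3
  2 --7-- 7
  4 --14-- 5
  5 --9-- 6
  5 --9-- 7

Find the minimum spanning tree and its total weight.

Applying Kruskal's algorithm (sort edges by weight, add if no cycle):
  Add (2,3) w=1
  Add (1,2) w=7
  Add (2,7) w=7
  Add (0,5) w=9
  Add (1,5) w=9
  Skip (5,7) w=9 (creates cycle)
  Add (5,6) w=9
  Skip (0,7) w=11 (creates cycle)
  Skip (1,6) w=12 (creates cycle)
  Add (4,5) w=14
  Skip (0,2) w=15 (creates cycle)
MST weight = 56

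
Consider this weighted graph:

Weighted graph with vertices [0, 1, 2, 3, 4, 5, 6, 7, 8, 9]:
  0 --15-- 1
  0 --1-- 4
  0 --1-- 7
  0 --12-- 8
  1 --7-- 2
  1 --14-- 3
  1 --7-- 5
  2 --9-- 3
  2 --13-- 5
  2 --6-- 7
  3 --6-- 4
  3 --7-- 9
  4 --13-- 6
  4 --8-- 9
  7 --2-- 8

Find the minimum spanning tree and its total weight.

Applying Kruskal's algorithm (sort edges by weight, add if no cycle):
  Add (0,4) w=1
  Add (0,7) w=1
  Add (7,8) w=2
  Add (2,7) w=6
  Add (3,4) w=6
  Add (1,2) w=7
  Add (1,5) w=7
  Add (3,9) w=7
  Skip (4,9) w=8 (creates cycle)
  Skip (2,3) w=9 (creates cycle)
  Skip (0,8) w=12 (creates cycle)
  Skip (2,5) w=13 (creates cycle)
  Add (4,6) w=13
  Skip (1,3) w=14 (creates cycle)
  Skip (0,1) w=15 (creates cycle)
MST weight = 50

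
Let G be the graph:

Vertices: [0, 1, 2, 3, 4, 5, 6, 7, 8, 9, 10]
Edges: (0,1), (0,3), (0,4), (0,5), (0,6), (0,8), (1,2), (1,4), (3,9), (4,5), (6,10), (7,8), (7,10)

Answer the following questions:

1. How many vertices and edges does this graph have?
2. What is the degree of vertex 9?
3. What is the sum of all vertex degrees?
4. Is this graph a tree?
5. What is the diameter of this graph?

Count: 11 vertices, 13 edges.
Vertex 9 has neighbors [3], degree = 1.
Handshaking lemma: 2 * 13 = 26.
A tree on 11 vertices has 10 edges. This graph has 13 edges (3 extra). Not a tree.
Diameter (longest shortest path) = 4.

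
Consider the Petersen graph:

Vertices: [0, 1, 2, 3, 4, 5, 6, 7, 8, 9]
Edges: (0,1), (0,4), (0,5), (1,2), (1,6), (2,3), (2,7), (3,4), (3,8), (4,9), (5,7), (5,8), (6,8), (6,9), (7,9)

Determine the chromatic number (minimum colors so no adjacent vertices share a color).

The Petersen graph contains odd cycles (e.g. the outer 5-cycle), so chi >= 3.
A proper 3-coloring exists (it is a well-known 3-chromatic graph).
Chromatic number = 3.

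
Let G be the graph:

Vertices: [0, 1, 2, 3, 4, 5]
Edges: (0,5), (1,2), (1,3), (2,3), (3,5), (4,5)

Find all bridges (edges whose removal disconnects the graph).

A bridge is an edge whose removal increases the number of connected components.
Bridges found: (0,5), (3,5), (4,5)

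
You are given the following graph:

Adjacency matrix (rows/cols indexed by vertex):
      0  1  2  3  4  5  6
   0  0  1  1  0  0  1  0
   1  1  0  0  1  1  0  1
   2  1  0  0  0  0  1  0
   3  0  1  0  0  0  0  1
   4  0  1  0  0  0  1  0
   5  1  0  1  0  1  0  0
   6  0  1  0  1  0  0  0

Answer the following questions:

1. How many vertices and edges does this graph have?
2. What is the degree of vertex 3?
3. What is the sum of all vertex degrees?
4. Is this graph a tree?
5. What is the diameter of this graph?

Count: 7 vertices, 9 edges.
Vertex 3 has neighbors [1, 6], degree = 2.
Handshaking lemma: 2 * 9 = 18.
A tree on 7 vertices has 6 edges. This graph has 9 edges (3 extra). Not a tree.
Diameter (longest shortest path) = 3.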